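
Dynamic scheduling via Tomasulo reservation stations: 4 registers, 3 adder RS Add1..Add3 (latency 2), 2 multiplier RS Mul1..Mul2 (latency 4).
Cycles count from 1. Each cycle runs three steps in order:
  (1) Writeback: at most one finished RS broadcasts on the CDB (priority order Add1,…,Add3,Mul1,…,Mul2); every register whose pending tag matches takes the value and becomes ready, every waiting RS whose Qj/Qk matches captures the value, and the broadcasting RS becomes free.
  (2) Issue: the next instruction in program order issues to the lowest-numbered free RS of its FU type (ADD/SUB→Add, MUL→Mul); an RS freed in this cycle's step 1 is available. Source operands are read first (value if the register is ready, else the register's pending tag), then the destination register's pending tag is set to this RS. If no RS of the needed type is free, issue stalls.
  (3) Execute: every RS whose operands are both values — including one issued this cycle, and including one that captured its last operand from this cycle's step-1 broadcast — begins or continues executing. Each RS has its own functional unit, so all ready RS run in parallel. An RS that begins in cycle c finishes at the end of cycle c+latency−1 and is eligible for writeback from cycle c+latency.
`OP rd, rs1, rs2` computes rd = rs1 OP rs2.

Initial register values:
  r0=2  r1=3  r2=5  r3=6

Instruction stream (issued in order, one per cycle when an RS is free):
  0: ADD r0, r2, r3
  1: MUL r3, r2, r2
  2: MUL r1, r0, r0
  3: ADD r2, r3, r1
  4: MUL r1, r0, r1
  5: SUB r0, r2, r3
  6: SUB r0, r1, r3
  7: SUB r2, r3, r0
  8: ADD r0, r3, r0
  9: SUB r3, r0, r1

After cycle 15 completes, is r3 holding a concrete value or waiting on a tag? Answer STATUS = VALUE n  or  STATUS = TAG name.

STATUS = TAG Add3

c1: issue ADD r0<-Add1 | r0:Add1,r1:3,r2:5,r3:6
c2: issue MUL r3<-Mul1 | r0:Add1,r1:3,r2:5,r3:Mul1
c3: CDB Add1=11; issue MUL r1<-Mul2 | r0:11,r1:Mul2,r2:5,r3:Mul1
c4: issue ADD r2<-Add1 | r0:11,r1:Mul2,r2:Add1,r3:Mul1
c5: stall | r0:11,r1:Mul2,r2:Add1,r3:Mul1
c6: CDB Mul1=25; issue MUL r1<-Mul1 | r0:11,r1:Mul1,r2:Add1,r3:25
c7: CDB Mul2=121; issue SUB r0<-Add2 | r0:Add2,r1:Mul1,r2:Add1,r3:25
c8: issue SUB r0<-Add3 | r0:Add3,r1:Mul1,r2:Add1,r3:25
c9: CDB Add1=146; issue SUB r2<-Add1 | r0:Add3,r1:Mul1,r2:Add1,r3:25
c10: stall | r0:Add3,r1:Mul1,r2:Add1,r3:25
c11: CDB Add2=121; issue ADD r0<-Add2 | r0:Add2,r1:Mul1,r2:Add1,r3:25
c12: CDB Mul1=1331; stall | r0:Add2,r1:1331,r2:Add1,r3:25
c13: stall | r0:Add2,r1:1331,r2:Add1,r3:25
c14: CDB Add3=1306; issue SUB r3<-Add3 | r0:Add2,r1:1331,r2:Add1,r3:Add3
c15: - | r0:Add2,r1:1331,r2:Add1,r3:Add3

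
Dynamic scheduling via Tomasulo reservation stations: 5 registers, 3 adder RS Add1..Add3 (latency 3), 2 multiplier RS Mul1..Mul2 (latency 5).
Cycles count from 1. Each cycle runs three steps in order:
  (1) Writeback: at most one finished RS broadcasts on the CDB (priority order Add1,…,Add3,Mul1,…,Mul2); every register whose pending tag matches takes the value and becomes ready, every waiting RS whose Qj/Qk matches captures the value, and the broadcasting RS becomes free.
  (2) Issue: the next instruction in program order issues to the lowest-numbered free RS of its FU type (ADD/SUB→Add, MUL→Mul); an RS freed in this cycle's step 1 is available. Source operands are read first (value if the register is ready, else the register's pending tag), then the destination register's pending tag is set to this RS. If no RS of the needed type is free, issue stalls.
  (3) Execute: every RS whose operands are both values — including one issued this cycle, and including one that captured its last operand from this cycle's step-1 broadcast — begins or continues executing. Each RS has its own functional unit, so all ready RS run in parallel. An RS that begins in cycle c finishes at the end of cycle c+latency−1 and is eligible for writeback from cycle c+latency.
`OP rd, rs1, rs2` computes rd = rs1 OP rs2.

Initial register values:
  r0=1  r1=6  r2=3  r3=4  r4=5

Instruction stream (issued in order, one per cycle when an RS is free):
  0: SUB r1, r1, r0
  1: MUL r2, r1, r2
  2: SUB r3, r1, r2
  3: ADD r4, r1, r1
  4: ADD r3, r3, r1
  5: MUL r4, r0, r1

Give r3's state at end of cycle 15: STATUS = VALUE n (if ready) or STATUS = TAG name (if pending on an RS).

STATUS = VALUE -5

c1: issue SUB r1<-Add1 | r0:1,r1:Add1,r2:3,r3:4,r4:5
c2: issue MUL r2<-Mul1 | r0:1,r1:Add1,r2:Mul1,r3:4,r4:5
c3: issue SUB r3<-Add2 | r0:1,r1:Add1,r2:Mul1,r3:Add2,r4:5
c4: CDB Add1=5; issue ADD r4<-Add1 | r0:1,r1:5,r2:Mul1,r3:Add2,r4:Add1
c5: issue ADD r3<-Add3 | r0:1,r1:5,r2:Mul1,r3:Add3,r4:Add1
c6: issue MUL r4<-Mul2 | r0:1,r1:5,r2:Mul1,r3:Add3,r4:Mul2
c7: CDB Add1=10 | r0:1,r1:5,r2:Mul1,r3:Add3,r4:Mul2
c8: - | r0:1,r1:5,r2:Mul1,r3:Add3,r4:Mul2
c9: CDB Mul1=15 | r0:1,r1:5,r2:15,r3:Add3,r4:Mul2
c10: - | r0:1,r1:5,r2:15,r3:Add3,r4:Mul2
c11: CDB Mul2=5 | r0:1,r1:5,r2:15,r3:Add3,r4:5
c12: CDB Add2=-10 | r0:1,r1:5,r2:15,r3:Add3,r4:5
c13: - | r0:1,r1:5,r2:15,r3:Add3,r4:5
c14: - | r0:1,r1:5,r2:15,r3:Add3,r4:5
c15: CDB Add3=-5 | r0:1,r1:5,r2:15,r3:-5,r4:5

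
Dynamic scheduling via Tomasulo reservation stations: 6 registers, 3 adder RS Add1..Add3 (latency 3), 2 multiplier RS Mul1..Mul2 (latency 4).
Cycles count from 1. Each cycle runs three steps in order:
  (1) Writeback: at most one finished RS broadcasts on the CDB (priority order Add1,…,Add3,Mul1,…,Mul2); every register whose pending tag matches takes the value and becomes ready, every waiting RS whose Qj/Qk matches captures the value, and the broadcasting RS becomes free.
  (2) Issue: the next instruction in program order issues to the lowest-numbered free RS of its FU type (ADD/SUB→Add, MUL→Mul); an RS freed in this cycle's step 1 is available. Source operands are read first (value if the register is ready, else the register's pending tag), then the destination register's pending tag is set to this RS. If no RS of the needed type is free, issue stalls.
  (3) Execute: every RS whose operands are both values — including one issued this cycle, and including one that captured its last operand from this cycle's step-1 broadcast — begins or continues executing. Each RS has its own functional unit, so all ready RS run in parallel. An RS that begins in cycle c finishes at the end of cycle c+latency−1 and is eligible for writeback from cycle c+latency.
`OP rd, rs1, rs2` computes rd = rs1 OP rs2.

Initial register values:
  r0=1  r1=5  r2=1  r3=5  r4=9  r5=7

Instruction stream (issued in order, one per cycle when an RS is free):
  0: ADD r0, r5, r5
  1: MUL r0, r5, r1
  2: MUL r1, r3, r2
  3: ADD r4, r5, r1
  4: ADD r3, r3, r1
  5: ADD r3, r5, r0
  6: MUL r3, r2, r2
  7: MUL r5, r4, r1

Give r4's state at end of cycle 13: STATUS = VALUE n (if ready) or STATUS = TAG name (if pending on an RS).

STATUS = VALUE 12

cycle 1: issue ADD r0<-Add1 // r0:Add1,r1:5,r2:1,r3:5,r4:9,r5:7
cycle 2: issue MUL r0<-Mul1 // r0:Mul1,r1:5,r2:1,r3:5,r4:9,r5:7
cycle 3: issue MUL r1<-Mul2 // r0:Mul1,r1:Mul2,r2:1,r3:5,r4:9,r5:7
cycle 4: CDB Add1=14; issue ADD r4<-Add1 // r0:Mul1,r1:Mul2,r2:1,r3:5,r4:Add1,r5:7
cycle 5: issue ADD r3<-Add2 // r0:Mul1,r1:Mul2,r2:1,r3:Add2,r4:Add1,r5:7
cycle 6: CDB Mul1=35; issue ADD r3<-Add3 // r0:35,r1:Mul2,r2:1,r3:Add3,r4:Add1,r5:7
cycle 7: CDB Mul2=5; issue MUL r3<-Mul1 // r0:35,r1:5,r2:1,r3:Mul1,r4:Add1,r5:7
cycle 8: issue MUL r5<-Mul2 // r0:35,r1:5,r2:1,r3:Mul1,r4:Add1,r5:Mul2
cycle 9: CDB Add3=42 // r0:35,r1:5,r2:1,r3:Mul1,r4:Add1,r5:Mul2
cycle 10: CDB Add1=12 // r0:35,r1:5,r2:1,r3:Mul1,r4:12,r5:Mul2
cycle 11: CDB Add2=10 // r0:35,r1:5,r2:1,r3:Mul1,r4:12,r5:Mul2
cycle 12: CDB Mul1=1 // r0:35,r1:5,r2:1,r3:1,r4:12,r5:Mul2
cycle 13: - // r0:35,r1:5,r2:1,r3:1,r4:12,r5:Mul2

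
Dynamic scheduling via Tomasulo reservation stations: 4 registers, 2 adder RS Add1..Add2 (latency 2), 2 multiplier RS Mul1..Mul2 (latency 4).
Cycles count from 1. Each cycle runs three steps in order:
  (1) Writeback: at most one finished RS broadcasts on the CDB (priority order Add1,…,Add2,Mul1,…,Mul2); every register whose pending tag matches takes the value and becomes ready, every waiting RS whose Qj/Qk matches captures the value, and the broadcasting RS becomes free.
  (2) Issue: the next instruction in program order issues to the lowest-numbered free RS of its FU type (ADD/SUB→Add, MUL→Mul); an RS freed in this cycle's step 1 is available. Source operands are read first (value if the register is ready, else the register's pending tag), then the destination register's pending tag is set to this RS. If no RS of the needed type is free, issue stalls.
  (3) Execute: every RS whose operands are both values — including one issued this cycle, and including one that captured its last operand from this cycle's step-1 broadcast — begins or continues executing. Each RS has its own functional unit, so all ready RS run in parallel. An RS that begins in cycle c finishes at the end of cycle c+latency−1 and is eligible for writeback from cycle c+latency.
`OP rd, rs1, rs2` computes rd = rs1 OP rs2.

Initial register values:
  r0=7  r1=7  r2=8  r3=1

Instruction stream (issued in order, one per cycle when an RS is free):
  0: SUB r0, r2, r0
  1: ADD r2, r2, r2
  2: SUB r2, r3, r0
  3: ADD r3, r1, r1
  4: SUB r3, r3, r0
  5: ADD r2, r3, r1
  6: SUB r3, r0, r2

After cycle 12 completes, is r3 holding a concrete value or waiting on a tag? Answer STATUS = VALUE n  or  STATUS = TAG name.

cycle 1: issue SUB r0<-Add1 // r0:Add1,r1:7,r2:8,r3:1
cycle 2: issue ADD r2<-Add2 // r0:Add1,r1:7,r2:Add2,r3:1
cycle 3: CDB Add1=1; issue SUB r2<-Add1 // r0:1,r1:7,r2:Add1,r3:1
cycle 4: CDB Add2=16; issue ADD r3<-Add2 // r0:1,r1:7,r2:Add1,r3:Add2
cycle 5: CDB Add1=0; issue SUB r3<-Add1 // r0:1,r1:7,r2:0,r3:Add1
cycle 6: CDB Add2=14; issue ADD r2<-Add2 // r0:1,r1:7,r2:Add2,r3:Add1
cycle 7: stall // r0:1,r1:7,r2:Add2,r3:Add1
cycle 8: CDB Add1=13; issue SUB r3<-Add1 // r0:1,r1:7,r2:Add2,r3:Add1
cycle 9: - // r0:1,r1:7,r2:Add2,r3:Add1
cycle 10: CDB Add2=20 // r0:1,r1:7,r2:20,r3:Add1
cycle 11: - // r0:1,r1:7,r2:20,r3:Add1
cycle 12: CDB Add1=-19 // r0:1,r1:7,r2:20,r3:-19

STATUS = VALUE -19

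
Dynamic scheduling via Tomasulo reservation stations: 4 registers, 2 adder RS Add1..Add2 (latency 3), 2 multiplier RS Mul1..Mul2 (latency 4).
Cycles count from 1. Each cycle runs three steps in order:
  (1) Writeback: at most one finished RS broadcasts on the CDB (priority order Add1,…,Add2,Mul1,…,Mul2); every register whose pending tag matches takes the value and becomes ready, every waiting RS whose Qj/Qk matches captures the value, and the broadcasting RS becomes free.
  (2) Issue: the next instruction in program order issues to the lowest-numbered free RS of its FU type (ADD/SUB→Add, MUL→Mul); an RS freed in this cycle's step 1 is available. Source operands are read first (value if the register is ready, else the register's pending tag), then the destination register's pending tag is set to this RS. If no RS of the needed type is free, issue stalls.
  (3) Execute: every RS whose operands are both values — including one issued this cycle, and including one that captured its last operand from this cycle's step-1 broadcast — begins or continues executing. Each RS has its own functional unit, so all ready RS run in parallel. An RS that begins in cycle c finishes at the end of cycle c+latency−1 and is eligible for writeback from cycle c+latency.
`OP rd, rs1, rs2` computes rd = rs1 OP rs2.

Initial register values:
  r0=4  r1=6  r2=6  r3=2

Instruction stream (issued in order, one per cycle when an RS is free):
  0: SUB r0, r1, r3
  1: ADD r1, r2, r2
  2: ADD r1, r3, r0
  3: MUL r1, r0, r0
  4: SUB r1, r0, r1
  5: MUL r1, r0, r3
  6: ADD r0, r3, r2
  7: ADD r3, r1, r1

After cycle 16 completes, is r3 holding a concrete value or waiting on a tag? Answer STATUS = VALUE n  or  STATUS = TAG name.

STATUS = VALUE 16

cycle 1: issue SUB r0<-Add1 // r0:Add1,r1:6,r2:6,r3:2
cycle 2: issue ADD r1<-Add2 // r0:Add1,r1:Add2,r2:6,r3:2
cycle 3: stall // r0:Add1,r1:Add2,r2:6,r3:2
cycle 4: CDB Add1=4; issue ADD r1<-Add1 // r0:4,r1:Add1,r2:6,r3:2
cycle 5: CDB Add2=12; issue MUL r1<-Mul1 // r0:4,r1:Mul1,r2:6,r3:2
cycle 6: issue SUB r1<-Add2 // r0:4,r1:Add2,r2:6,r3:2
cycle 7: CDB Add1=6; issue MUL r1<-Mul2 // r0:4,r1:Mul2,r2:6,r3:2
cycle 8: issue ADD r0<-Add1 // r0:Add1,r1:Mul2,r2:6,r3:2
cycle 9: CDB Mul1=16; stall // r0:Add1,r1:Mul2,r2:6,r3:2
cycle 10: stall // r0:Add1,r1:Mul2,r2:6,r3:2
cycle 11: CDB Add1=8; issue ADD r3<-Add1 // r0:8,r1:Mul2,r2:6,r3:Add1
cycle 12: CDB Add2=-12 // r0:8,r1:Mul2,r2:6,r3:Add1
cycle 13: CDB Mul2=8 // r0:8,r1:8,r2:6,r3:Add1
cycle 14: - // r0:8,r1:8,r2:6,r3:Add1
cycle 15: - // r0:8,r1:8,r2:6,r3:Add1
cycle 16: CDB Add1=16 // r0:8,r1:8,r2:6,r3:16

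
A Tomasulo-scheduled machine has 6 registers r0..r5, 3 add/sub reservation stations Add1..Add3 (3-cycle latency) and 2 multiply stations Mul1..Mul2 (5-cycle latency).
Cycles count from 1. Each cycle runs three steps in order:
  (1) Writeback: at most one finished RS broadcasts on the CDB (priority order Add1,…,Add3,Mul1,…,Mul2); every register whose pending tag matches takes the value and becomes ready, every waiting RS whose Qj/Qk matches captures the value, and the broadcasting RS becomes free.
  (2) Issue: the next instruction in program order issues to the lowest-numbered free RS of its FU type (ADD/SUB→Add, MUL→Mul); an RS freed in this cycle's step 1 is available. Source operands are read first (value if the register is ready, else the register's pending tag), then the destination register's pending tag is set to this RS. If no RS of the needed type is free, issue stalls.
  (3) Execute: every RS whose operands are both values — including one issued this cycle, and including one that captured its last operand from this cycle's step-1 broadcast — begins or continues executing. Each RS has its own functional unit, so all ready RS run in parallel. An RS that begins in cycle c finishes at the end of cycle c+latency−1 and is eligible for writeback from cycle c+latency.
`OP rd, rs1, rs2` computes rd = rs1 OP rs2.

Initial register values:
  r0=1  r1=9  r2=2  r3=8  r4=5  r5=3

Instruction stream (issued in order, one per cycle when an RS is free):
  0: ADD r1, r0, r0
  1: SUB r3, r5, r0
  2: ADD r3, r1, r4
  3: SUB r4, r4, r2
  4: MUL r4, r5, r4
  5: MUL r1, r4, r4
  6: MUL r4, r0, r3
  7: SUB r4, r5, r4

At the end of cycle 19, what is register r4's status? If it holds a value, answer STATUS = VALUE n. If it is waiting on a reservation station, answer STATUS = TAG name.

STATUS = TAG Add1

  c1: issue ADD r1<-Add1  regs: r0:1,r1:Add1,r2:2,r3:8,r4:5,r5:3
  c2: issue SUB r3<-Add2  regs: r0:1,r1:Add1,r2:2,r3:Add2,r4:5,r5:3
  c3: issue ADD r3<-Add3  regs: r0:1,r1:Add1,r2:2,r3:Add3,r4:5,r5:3
  c4: CDB Add1=2; issue SUB r4<-Add1  regs: r0:1,r1:2,r2:2,r3:Add3,r4:Add1,r5:3
  c5: CDB Add2=2; issue MUL r4<-Mul1  regs: r0:1,r1:2,r2:2,r3:Add3,r4:Mul1,r5:3
  c6: issue MUL r1<-Mul2  regs: r0:1,r1:Mul2,r2:2,r3:Add3,r4:Mul1,r5:3
  c7: CDB Add1=3; stall  regs: r0:1,r1:Mul2,r2:2,r3:Add3,r4:Mul1,r5:3
  c8: CDB Add3=7; stall  regs: r0:1,r1:Mul2,r2:2,r3:7,r4:Mul1,r5:3
  c9: stall  regs: r0:1,r1:Mul2,r2:2,r3:7,r4:Mul1,r5:3
  c10: stall  regs: r0:1,r1:Mul2,r2:2,r3:7,r4:Mul1,r5:3
  c11: stall  regs: r0:1,r1:Mul2,r2:2,r3:7,r4:Mul1,r5:3
  c12: CDB Mul1=9; issue MUL r4<-Mul1  regs: r0:1,r1:Mul2,r2:2,r3:7,r4:Mul1,r5:3
  c13: issue SUB r4<-Add1  regs: r0:1,r1:Mul2,r2:2,r3:7,r4:Add1,r5:3
  c14: -  regs: r0:1,r1:Mul2,r2:2,r3:7,r4:Add1,r5:3
  c15: -  regs: r0:1,r1:Mul2,r2:2,r3:7,r4:Add1,r5:3
  c16: -  regs: r0:1,r1:Mul2,r2:2,r3:7,r4:Add1,r5:3
  c17: CDB Mul1=7  regs: r0:1,r1:Mul2,r2:2,r3:7,r4:Add1,r5:3
  c18: CDB Mul2=81  regs: r0:1,r1:81,r2:2,r3:7,r4:Add1,r5:3
  c19: -  regs: r0:1,r1:81,r2:2,r3:7,r4:Add1,r5:3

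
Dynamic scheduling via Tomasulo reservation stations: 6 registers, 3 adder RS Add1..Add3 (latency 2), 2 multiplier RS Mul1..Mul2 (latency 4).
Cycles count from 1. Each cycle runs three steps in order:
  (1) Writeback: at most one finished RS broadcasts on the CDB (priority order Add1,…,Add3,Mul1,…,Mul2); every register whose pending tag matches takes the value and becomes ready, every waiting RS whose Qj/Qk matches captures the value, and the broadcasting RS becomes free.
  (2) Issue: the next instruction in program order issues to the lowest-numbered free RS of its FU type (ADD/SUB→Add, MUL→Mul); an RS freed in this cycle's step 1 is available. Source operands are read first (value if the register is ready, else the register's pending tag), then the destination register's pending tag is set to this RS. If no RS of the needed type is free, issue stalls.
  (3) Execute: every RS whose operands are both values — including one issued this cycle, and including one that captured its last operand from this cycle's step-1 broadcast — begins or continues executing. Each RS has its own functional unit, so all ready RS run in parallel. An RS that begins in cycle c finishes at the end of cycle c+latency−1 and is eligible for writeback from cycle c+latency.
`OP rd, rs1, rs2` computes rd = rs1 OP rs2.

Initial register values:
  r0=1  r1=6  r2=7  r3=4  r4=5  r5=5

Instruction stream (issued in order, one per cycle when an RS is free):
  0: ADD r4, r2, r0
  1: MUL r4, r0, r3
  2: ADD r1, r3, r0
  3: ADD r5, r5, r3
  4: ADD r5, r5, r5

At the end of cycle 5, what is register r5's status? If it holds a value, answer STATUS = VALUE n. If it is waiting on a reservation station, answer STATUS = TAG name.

c1: issue ADD r4<-Add1 | r0:1,r1:6,r2:7,r3:4,r4:Add1,r5:5
c2: issue MUL r4<-Mul1 | r0:1,r1:6,r2:7,r3:4,r4:Mul1,r5:5
c3: CDB Add1=8; issue ADD r1<-Add1 | r0:1,r1:Add1,r2:7,r3:4,r4:Mul1,r5:5
c4: issue ADD r5<-Add2 | r0:1,r1:Add1,r2:7,r3:4,r4:Mul1,r5:Add2
c5: CDB Add1=5; issue ADD r5<-Add1 | r0:1,r1:5,r2:7,r3:4,r4:Mul1,r5:Add1

STATUS = TAG Add1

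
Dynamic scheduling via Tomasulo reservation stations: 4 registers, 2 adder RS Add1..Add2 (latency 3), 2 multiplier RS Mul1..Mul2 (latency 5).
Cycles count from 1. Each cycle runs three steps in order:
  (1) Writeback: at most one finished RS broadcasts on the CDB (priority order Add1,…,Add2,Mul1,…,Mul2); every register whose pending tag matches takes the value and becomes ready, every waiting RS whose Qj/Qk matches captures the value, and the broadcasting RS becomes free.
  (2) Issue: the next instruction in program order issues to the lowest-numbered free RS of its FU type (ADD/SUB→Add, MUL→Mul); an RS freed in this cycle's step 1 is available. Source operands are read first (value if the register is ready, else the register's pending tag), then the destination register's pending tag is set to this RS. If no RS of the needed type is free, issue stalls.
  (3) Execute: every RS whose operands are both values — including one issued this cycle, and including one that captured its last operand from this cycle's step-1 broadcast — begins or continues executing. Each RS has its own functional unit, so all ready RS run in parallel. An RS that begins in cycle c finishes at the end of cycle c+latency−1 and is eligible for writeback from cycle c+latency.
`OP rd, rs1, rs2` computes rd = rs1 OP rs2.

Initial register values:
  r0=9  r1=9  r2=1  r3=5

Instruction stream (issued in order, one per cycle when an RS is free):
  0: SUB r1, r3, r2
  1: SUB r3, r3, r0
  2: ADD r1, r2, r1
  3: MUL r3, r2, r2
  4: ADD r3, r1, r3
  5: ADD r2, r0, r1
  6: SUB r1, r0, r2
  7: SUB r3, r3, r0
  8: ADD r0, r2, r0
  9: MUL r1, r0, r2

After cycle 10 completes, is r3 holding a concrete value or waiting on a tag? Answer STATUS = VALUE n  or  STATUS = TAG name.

c1: issue SUB r1<-Add1 | r0:9,r1:Add1,r2:1,r3:5
c2: issue SUB r3<-Add2 | r0:9,r1:Add1,r2:1,r3:Add2
c3: stall | r0:9,r1:Add1,r2:1,r3:Add2
c4: CDB Add1=4; issue ADD r1<-Add1 | r0:9,r1:Add1,r2:1,r3:Add2
c5: CDB Add2=-4; issue MUL r3<-Mul1 | r0:9,r1:Add1,r2:1,r3:Mul1
c6: issue ADD r3<-Add2 | r0:9,r1:Add1,r2:1,r3:Add2
c7: CDB Add1=5; issue ADD r2<-Add1 | r0:9,r1:5,r2:Add1,r3:Add2
c8: stall | r0:9,r1:5,r2:Add1,r3:Add2
c9: stall | r0:9,r1:5,r2:Add1,r3:Add2
c10: CDB Add1=14; issue SUB r1<-Add1 | r0:9,r1:Add1,r2:14,r3:Add2

STATUS = TAG Add2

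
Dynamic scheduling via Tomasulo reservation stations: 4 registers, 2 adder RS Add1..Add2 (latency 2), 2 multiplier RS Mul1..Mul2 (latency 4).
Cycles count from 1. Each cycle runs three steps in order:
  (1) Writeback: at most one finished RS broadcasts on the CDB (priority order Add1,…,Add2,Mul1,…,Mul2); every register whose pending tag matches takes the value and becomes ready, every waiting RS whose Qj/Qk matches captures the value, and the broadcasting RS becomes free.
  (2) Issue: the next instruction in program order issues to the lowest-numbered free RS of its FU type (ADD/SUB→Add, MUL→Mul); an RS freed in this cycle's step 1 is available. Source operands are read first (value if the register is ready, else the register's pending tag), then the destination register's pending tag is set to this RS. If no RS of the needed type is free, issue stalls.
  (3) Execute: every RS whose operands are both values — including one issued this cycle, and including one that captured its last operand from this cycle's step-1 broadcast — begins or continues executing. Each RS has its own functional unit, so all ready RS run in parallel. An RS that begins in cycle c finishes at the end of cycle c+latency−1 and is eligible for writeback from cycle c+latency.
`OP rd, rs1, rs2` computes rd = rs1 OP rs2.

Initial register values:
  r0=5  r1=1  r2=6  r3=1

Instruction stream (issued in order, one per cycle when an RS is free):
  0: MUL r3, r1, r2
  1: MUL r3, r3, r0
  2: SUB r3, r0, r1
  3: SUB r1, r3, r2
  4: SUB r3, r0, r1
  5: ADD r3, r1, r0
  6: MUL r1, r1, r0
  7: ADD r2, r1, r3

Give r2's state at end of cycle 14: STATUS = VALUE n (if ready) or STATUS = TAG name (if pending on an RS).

cycle 1: issue MUL r3<-Mul1 // r0:5,r1:1,r2:6,r3:Mul1
cycle 2: issue MUL r3<-Mul2 // r0:5,r1:1,r2:6,r3:Mul2
cycle 3: issue SUB r3<-Add1 // r0:5,r1:1,r2:6,r3:Add1
cycle 4: issue SUB r1<-Add2 // r0:5,r1:Add2,r2:6,r3:Add1
cycle 5: CDB Add1=4; issue SUB r3<-Add1 // r0:5,r1:Add2,r2:6,r3:Add1
cycle 6: CDB Mul1=6; stall // r0:5,r1:Add2,r2:6,r3:Add1
cycle 7: CDB Add2=-2; issue ADD r3<-Add2 // r0:5,r1:-2,r2:6,r3:Add2
cycle 8: issue MUL r1<-Mul1 // r0:5,r1:Mul1,r2:6,r3:Add2
cycle 9: CDB Add1=7; issue ADD r2<-Add1 // r0:5,r1:Mul1,r2:Add1,r3:Add2
cycle 10: CDB Add2=3 // r0:5,r1:Mul1,r2:Add1,r3:3
cycle 11: CDB Mul2=30 // r0:5,r1:Mul1,r2:Add1,r3:3
cycle 12: CDB Mul1=-10 // r0:5,r1:-10,r2:Add1,r3:3
cycle 13: - // r0:5,r1:-10,r2:Add1,r3:3
cycle 14: CDB Add1=-7 // r0:5,r1:-10,r2:-7,r3:3

STATUS = VALUE -7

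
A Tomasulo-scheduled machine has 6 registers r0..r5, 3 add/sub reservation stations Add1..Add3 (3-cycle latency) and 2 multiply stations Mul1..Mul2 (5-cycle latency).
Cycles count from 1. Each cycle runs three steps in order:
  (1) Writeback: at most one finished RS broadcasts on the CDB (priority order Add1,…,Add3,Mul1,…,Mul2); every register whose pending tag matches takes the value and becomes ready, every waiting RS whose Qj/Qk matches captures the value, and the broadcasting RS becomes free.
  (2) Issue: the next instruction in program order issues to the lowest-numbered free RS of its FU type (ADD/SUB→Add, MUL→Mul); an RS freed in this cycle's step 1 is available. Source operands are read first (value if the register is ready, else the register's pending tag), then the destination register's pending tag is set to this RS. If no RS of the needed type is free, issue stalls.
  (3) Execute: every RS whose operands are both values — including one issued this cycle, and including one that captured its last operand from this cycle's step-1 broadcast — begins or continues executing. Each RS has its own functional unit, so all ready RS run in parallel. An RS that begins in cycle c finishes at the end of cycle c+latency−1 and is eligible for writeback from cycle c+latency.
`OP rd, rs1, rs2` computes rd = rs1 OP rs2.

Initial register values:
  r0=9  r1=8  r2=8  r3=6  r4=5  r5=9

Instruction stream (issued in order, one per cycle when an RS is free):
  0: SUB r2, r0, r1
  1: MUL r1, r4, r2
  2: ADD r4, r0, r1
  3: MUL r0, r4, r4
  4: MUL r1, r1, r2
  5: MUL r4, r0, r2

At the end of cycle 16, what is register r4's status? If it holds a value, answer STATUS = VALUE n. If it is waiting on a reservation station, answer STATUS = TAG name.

cycle 1: issue SUB r2<-Add1 // r0:9,r1:8,r2:Add1,r3:6,r4:5,r5:9
cycle 2: issue MUL r1<-Mul1 // r0:9,r1:Mul1,r2:Add1,r3:6,r4:5,r5:9
cycle 3: issue ADD r4<-Add2 // r0:9,r1:Mul1,r2:Add1,r3:6,r4:Add2,r5:9
cycle 4: CDB Add1=1; issue MUL r0<-Mul2 // r0:Mul2,r1:Mul1,r2:1,r3:6,r4:Add2,r5:9
cycle 5: stall // r0:Mul2,r1:Mul1,r2:1,r3:6,r4:Add2,r5:9
cycle 6: stall // r0:Mul2,r1:Mul1,r2:1,r3:6,r4:Add2,r5:9
cycle 7: stall // r0:Mul2,r1:Mul1,r2:1,r3:6,r4:Add2,r5:9
cycle 8: stall // r0:Mul2,r1:Mul1,r2:1,r3:6,r4:Add2,r5:9
cycle 9: CDB Mul1=5; issue MUL r1<-Mul1 // r0:Mul2,r1:Mul1,r2:1,r3:6,r4:Add2,r5:9
cycle 10: stall // r0:Mul2,r1:Mul1,r2:1,r3:6,r4:Add2,r5:9
cycle 11: stall // r0:Mul2,r1:Mul1,r2:1,r3:6,r4:Add2,r5:9
cycle 12: CDB Add2=14; stall // r0:Mul2,r1:Mul1,r2:1,r3:6,r4:14,r5:9
cycle 13: stall // r0:Mul2,r1:Mul1,r2:1,r3:6,r4:14,r5:9
cycle 14: CDB Mul1=5; issue MUL r4<-Mul1 // r0:Mul2,r1:5,r2:1,r3:6,r4:Mul1,r5:9
cycle 15: - // r0:Mul2,r1:5,r2:1,r3:6,r4:Mul1,r5:9
cycle 16: - // r0:Mul2,r1:5,r2:1,r3:6,r4:Mul1,r5:9

STATUS = TAG Mul1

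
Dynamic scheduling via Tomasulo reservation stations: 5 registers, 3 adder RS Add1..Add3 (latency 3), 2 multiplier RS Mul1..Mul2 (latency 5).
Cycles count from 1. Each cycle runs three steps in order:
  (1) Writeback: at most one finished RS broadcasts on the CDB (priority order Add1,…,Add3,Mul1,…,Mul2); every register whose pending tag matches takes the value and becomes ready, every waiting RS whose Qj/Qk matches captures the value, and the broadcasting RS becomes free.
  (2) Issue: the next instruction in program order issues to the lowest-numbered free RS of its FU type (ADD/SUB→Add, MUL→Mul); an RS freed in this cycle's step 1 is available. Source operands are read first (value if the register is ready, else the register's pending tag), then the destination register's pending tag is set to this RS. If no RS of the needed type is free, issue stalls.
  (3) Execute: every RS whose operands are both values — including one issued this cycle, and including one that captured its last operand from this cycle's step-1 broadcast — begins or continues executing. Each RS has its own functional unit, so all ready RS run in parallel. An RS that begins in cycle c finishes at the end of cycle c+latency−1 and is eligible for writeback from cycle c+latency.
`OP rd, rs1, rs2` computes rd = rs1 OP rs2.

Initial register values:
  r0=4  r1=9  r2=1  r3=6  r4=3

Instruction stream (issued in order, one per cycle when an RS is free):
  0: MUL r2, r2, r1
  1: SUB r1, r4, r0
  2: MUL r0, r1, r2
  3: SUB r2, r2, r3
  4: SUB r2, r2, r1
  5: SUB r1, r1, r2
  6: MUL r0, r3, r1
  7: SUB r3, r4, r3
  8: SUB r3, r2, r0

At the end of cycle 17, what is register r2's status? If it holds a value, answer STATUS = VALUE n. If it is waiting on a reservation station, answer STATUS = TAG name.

cycle 1: issue MUL r2<-Mul1 // r0:4,r1:9,r2:Mul1,r3:6,r4:3
cycle 2: issue SUB r1<-Add1 // r0:4,r1:Add1,r2:Mul1,r3:6,r4:3
cycle 3: issue MUL r0<-Mul2 // r0:Mul2,r1:Add1,r2:Mul1,r3:6,r4:3
cycle 4: issue SUB r2<-Add2 // r0:Mul2,r1:Add1,r2:Add2,r3:6,r4:3
cycle 5: CDB Add1=-1; issue SUB r2<-Add1 // r0:Mul2,r1:-1,r2:Add1,r3:6,r4:3
cycle 6: CDB Mul1=9; issue SUB r1<-Add3 // r0:Mul2,r1:Add3,r2:Add1,r3:6,r4:3
cycle 7: issue MUL r0<-Mul1 // r0:Mul1,r1:Add3,r2:Add1,r3:6,r4:3
cycle 8: stall // r0:Mul1,r1:Add3,r2:Add1,r3:6,r4:3
cycle 9: CDB Add2=3; issue SUB r3<-Add2 // r0:Mul1,r1:Add3,r2:Add1,r3:Add2,r4:3
cycle 10: stall // r0:Mul1,r1:Add3,r2:Add1,r3:Add2,r4:3
cycle 11: CDB Mul2=-9; stall // r0:Mul1,r1:Add3,r2:Add1,r3:Add2,r4:3
cycle 12: CDB Add1=4; issue SUB r3<-Add1 // r0:Mul1,r1:Add3,r2:4,r3:Add1,r4:3
cycle 13: CDB Add2=-3 // r0:Mul1,r1:Add3,r2:4,r3:Add1,r4:3
cycle 14: - // r0:Mul1,r1:Add3,r2:4,r3:Add1,r4:3
cycle 15: CDB Add3=-5 // r0:Mul1,r1:-5,r2:4,r3:Add1,r4:3
cycle 16: - // r0:Mul1,r1:-5,r2:4,r3:Add1,r4:3
cycle 17: - // r0:Mul1,r1:-5,r2:4,r3:Add1,r4:3

STATUS = VALUE 4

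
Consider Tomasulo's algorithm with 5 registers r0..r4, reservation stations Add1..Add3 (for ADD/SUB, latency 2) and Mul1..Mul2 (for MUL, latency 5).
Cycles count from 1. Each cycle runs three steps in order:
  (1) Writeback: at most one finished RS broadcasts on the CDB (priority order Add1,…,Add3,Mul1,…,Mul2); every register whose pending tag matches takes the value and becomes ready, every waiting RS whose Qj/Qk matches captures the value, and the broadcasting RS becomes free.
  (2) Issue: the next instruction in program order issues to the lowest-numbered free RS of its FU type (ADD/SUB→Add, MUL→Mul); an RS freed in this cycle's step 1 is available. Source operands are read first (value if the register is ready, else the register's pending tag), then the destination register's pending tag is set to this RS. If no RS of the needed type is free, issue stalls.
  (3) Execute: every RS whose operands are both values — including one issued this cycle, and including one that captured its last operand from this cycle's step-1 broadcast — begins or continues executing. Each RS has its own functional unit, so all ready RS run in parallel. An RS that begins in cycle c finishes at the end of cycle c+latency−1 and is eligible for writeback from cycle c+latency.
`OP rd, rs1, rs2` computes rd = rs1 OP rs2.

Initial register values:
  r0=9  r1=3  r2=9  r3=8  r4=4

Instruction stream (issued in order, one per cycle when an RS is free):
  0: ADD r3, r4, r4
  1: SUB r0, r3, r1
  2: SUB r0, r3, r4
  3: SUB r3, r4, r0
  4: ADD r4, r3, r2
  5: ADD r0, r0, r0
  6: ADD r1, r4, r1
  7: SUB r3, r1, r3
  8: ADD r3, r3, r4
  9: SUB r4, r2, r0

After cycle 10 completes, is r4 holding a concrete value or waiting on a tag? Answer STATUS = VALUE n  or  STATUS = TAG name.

c1: issue ADD r3<-Add1 | r0:9,r1:3,r2:9,r3:Add1,r4:4
c2: issue SUB r0<-Add2 | r0:Add2,r1:3,r2:9,r3:Add1,r4:4
c3: CDB Add1=8; issue SUB r0<-Add1 | r0:Add1,r1:3,r2:9,r3:8,r4:4
c4: issue SUB r3<-Add3 | r0:Add1,r1:3,r2:9,r3:Add3,r4:4
c5: CDB Add1=4; issue ADD r4<-Add1 | r0:4,r1:3,r2:9,r3:Add3,r4:Add1
c6: CDB Add2=5; issue ADD r0<-Add2 | r0:Add2,r1:3,r2:9,r3:Add3,r4:Add1
c7: CDB Add3=0; issue ADD r1<-Add3 | r0:Add2,r1:Add3,r2:9,r3:0,r4:Add1
c8: CDB Add2=8; issue SUB r3<-Add2 | r0:8,r1:Add3,r2:9,r3:Add2,r4:Add1
c9: CDB Add1=9; issue ADD r3<-Add1 | r0:8,r1:Add3,r2:9,r3:Add1,r4:9
c10: stall | r0:8,r1:Add3,r2:9,r3:Add1,r4:9

STATUS = VALUE 9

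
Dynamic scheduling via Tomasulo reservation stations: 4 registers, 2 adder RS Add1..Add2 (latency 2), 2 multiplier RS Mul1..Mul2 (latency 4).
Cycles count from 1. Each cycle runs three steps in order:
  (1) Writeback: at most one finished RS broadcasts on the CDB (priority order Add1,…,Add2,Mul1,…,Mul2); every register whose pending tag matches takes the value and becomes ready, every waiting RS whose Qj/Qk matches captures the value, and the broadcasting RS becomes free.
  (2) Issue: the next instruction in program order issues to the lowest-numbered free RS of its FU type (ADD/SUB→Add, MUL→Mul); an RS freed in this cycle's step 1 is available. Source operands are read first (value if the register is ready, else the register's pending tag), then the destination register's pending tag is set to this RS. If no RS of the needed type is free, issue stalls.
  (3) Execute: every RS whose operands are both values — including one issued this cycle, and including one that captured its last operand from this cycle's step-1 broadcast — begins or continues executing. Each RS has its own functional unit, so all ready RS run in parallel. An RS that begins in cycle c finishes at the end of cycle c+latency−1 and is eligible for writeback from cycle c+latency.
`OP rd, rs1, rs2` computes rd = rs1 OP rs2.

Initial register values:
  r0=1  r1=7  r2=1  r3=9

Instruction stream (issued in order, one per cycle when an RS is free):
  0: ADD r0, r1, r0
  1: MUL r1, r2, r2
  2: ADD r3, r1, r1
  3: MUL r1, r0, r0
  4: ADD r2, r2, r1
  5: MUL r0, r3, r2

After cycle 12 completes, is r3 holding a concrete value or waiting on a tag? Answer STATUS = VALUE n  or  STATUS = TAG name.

cycle 1: issue ADD r0<-Add1 // r0:Add1,r1:7,r2:1,r3:9
cycle 2: issue MUL r1<-Mul1 // r0:Add1,r1:Mul1,r2:1,r3:9
cycle 3: CDB Add1=8; issue ADD r3<-Add1 // r0:8,r1:Mul1,r2:1,r3:Add1
cycle 4: issue MUL r1<-Mul2 // r0:8,r1:Mul2,r2:1,r3:Add1
cycle 5: issue ADD r2<-Add2 // r0:8,r1:Mul2,r2:Add2,r3:Add1
cycle 6: CDB Mul1=1; issue MUL r0<-Mul1 // r0:Mul1,r1:Mul2,r2:Add2,r3:Add1
cycle 7: - // r0:Mul1,r1:Mul2,r2:Add2,r3:Add1
cycle 8: CDB Add1=2 // r0:Mul1,r1:Mul2,r2:Add2,r3:2
cycle 9: CDB Mul2=64 // r0:Mul1,r1:64,r2:Add2,r3:2
cycle 10: - // r0:Mul1,r1:64,r2:Add2,r3:2
cycle 11: CDB Add2=65 // r0:Mul1,r1:64,r2:65,r3:2
cycle 12: - // r0:Mul1,r1:64,r2:65,r3:2

STATUS = VALUE 2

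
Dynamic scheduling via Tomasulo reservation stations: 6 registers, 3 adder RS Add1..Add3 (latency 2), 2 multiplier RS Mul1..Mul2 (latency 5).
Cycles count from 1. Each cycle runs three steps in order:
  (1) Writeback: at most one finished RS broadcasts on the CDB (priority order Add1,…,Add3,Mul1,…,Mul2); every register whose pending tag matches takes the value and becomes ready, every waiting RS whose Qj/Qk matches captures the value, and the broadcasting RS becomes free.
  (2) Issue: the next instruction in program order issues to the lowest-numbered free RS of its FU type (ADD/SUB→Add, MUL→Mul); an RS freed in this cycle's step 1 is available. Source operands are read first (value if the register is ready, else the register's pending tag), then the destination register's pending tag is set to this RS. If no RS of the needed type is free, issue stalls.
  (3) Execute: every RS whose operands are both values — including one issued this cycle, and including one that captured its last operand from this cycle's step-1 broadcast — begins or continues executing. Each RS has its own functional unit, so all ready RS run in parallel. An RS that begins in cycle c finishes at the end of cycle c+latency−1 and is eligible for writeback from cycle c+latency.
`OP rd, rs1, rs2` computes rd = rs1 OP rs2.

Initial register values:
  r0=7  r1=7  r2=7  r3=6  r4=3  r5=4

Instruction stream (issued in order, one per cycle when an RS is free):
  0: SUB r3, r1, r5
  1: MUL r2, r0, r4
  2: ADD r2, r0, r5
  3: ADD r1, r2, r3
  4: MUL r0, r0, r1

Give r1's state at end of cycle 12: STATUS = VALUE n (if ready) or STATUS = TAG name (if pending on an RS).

STATUS = VALUE 14

  c1: issue SUB r3<-Add1  regs: r0:7,r1:7,r2:7,r3:Add1,r4:3,r5:4
  c2: issue MUL r2<-Mul1  regs: r0:7,r1:7,r2:Mul1,r3:Add1,r4:3,r5:4
  c3: CDB Add1=3; issue ADD r2<-Add1  regs: r0:7,r1:7,r2:Add1,r3:3,r4:3,r5:4
  c4: issue ADD r1<-Add2  regs: r0:7,r1:Add2,r2:Add1,r3:3,r4:3,r5:4
  c5: CDB Add1=11; issue MUL r0<-Mul2  regs: r0:Mul2,r1:Add2,r2:11,r3:3,r4:3,r5:4
  c6: -  regs: r0:Mul2,r1:Add2,r2:11,r3:3,r4:3,r5:4
  c7: CDB Add2=14  regs: r0:Mul2,r1:14,r2:11,r3:3,r4:3,r5:4
  c8: CDB Mul1=21  regs: r0:Mul2,r1:14,r2:11,r3:3,r4:3,r5:4
  c9: -  regs: r0:Mul2,r1:14,r2:11,r3:3,r4:3,r5:4
  c10: -  regs: r0:Mul2,r1:14,r2:11,r3:3,r4:3,r5:4
  c11: -  regs: r0:Mul2,r1:14,r2:11,r3:3,r4:3,r5:4
  c12: CDB Mul2=98  regs: r0:98,r1:14,r2:11,r3:3,r4:3,r5:4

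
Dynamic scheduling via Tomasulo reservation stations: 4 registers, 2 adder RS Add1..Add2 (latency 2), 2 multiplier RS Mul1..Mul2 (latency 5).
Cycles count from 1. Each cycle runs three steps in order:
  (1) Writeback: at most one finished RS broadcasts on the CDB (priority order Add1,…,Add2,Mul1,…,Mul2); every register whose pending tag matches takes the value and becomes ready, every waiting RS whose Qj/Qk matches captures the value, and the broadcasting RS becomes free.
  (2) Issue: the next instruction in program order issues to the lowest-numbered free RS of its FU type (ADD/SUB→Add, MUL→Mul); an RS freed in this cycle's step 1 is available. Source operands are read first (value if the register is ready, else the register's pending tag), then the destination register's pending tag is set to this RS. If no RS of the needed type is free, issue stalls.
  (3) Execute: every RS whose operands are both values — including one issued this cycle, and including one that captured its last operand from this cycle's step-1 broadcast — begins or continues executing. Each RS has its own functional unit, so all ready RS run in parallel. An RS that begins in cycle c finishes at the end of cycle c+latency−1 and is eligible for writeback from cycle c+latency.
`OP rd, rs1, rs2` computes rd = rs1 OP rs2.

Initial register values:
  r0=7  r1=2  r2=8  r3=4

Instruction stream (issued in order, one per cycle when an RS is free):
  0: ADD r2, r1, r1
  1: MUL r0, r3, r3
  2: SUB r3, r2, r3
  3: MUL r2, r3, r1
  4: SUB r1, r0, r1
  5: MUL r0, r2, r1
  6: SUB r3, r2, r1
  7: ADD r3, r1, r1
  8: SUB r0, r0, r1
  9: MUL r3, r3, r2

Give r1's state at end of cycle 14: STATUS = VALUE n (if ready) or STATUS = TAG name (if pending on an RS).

STATUS = VALUE 14

  c1: issue ADD r2<-Add1  regs: r0:7,r1:2,r2:Add1,r3:4
  c2: issue MUL r0<-Mul1  regs: r0:Mul1,r1:2,r2:Add1,r3:4
  c3: CDB Add1=4; issue SUB r3<-Add1  regs: r0:Mul1,r1:2,r2:4,r3:Add1
  c4: issue MUL r2<-Mul2  regs: r0:Mul1,r1:2,r2:Mul2,r3:Add1
  c5: CDB Add1=0; issue SUB r1<-Add1  regs: r0:Mul1,r1:Add1,r2:Mul2,r3:0
  c6: stall  regs: r0:Mul1,r1:Add1,r2:Mul2,r3:0
  c7: CDB Mul1=16; issue MUL r0<-Mul1  regs: r0:Mul1,r1:Add1,r2:Mul2,r3:0
  c8: issue SUB r3<-Add2  regs: r0:Mul1,r1:Add1,r2:Mul2,r3:Add2
  c9: CDB Add1=14; issue ADD r3<-Add1  regs: r0:Mul1,r1:14,r2:Mul2,r3:Add1
  c10: CDB Mul2=0; stall  regs: r0:Mul1,r1:14,r2:0,r3:Add1
  c11: CDB Add1=28; issue SUB r0<-Add1  regs: r0:Add1,r1:14,r2:0,r3:28
  c12: CDB Add2=-14; issue MUL r3<-Mul2  regs: r0:Add1,r1:14,r2:0,r3:Mul2
  c13: -  regs: r0:Add1,r1:14,r2:0,r3:Mul2
  c14: -  regs: r0:Add1,r1:14,r2:0,r3:Mul2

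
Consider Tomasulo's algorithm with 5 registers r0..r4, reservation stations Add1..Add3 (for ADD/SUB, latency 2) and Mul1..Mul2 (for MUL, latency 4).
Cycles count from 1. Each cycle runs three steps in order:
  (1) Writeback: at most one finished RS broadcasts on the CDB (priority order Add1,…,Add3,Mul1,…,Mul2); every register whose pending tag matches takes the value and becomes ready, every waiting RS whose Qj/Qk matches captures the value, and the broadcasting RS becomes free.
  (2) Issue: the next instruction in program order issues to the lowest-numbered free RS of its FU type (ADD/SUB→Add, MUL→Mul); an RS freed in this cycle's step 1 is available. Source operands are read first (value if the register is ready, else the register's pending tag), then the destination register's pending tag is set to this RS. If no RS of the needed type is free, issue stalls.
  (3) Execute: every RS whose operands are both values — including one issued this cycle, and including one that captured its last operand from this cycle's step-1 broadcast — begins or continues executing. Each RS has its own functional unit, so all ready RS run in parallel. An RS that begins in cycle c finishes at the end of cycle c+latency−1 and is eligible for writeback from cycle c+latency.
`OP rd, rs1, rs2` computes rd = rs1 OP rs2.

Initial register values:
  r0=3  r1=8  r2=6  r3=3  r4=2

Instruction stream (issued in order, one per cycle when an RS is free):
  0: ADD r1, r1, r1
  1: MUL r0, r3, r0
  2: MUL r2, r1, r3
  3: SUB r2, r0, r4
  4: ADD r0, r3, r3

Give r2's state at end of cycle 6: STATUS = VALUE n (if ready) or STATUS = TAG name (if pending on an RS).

c1: issue ADD r1<-Add1 | r0:3,r1:Add1,r2:6,r3:3,r4:2
c2: issue MUL r0<-Mul1 | r0:Mul1,r1:Add1,r2:6,r3:3,r4:2
c3: CDB Add1=16; issue MUL r2<-Mul2 | r0:Mul1,r1:16,r2:Mul2,r3:3,r4:2
c4: issue SUB r2<-Add1 | r0:Mul1,r1:16,r2:Add1,r3:3,r4:2
c5: issue ADD r0<-Add2 | r0:Add2,r1:16,r2:Add1,r3:3,r4:2
c6: CDB Mul1=9 | r0:Add2,r1:16,r2:Add1,r3:3,r4:2

STATUS = TAG Add1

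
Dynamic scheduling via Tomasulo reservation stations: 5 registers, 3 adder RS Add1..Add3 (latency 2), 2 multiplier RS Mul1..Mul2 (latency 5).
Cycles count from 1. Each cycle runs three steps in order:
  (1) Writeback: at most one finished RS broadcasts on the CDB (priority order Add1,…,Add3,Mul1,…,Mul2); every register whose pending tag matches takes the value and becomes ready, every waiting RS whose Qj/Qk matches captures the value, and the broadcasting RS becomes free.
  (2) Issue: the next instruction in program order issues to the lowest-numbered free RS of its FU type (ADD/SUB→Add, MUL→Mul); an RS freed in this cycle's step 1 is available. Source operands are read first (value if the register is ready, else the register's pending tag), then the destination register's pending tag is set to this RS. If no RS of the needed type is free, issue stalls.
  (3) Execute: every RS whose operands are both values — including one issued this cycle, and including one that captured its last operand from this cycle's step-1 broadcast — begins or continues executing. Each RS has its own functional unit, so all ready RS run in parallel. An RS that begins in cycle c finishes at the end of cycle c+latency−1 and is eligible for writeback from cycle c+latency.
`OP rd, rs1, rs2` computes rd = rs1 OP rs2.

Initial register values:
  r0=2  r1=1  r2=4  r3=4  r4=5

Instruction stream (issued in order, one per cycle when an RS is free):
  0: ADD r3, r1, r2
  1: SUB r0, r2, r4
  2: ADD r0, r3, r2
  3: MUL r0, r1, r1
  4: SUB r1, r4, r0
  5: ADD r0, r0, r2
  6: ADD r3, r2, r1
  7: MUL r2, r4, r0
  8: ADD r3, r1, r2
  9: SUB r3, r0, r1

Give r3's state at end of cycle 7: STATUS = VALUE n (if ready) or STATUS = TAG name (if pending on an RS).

  c1: issue ADD r3<-Add1  regs: r0:2,r1:1,r2:4,r3:Add1,r4:5
  c2: issue SUB r0<-Add2  regs: r0:Add2,r1:1,r2:4,r3:Add1,r4:5
  c3: CDB Add1=5; issue ADD r0<-Add1  regs: r0:Add1,r1:1,r2:4,r3:5,r4:5
  c4: CDB Add2=-1; issue MUL r0<-Mul1  regs: r0:Mul1,r1:1,r2:4,r3:5,r4:5
  c5: CDB Add1=9; issue SUB r1<-Add1  regs: r0:Mul1,r1:Add1,r2:4,r3:5,r4:5
  c6: issue ADD r0<-Add2  regs: r0:Add2,r1:Add1,r2:4,r3:5,r4:5
  c7: issue ADD r3<-Add3  regs: r0:Add2,r1:Add1,r2:4,r3:Add3,r4:5

STATUS = TAG Add3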